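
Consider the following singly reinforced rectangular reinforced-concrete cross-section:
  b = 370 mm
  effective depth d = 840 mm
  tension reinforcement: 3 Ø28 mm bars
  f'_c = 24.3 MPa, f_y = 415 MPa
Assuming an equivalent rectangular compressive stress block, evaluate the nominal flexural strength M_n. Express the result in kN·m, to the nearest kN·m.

A_s = 3 × 616 = 1848 mm².
T = A_s f_y = 1848 × 415 = 766920 N = 766.92 kN.
From C = T: a = T/(0.85 f'_c b) = 766920/(0.85 × 24.3 × 370) = 100.35 mm.
M_n = T(d − a/2) = 766.92 kN × (840 − 50.175) mm = 605.73 kN·m.

M_n ≈ 606 kN·m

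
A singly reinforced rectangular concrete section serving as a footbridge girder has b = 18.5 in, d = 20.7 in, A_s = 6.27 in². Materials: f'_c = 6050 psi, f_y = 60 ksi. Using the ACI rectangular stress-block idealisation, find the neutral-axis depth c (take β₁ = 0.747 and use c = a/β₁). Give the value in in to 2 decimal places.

T = A_s f_y = 6.27 × 60 = 376.2 kips.
a = T/(0.85 f'_c b) = 376.2/(0.85 × 6.05 × 18.5) = 3.9543 in.
With β₁ = 0.747, c = a/β₁ = 3.9543/0.747 = 5.29 in.

c ≈ 5.29 in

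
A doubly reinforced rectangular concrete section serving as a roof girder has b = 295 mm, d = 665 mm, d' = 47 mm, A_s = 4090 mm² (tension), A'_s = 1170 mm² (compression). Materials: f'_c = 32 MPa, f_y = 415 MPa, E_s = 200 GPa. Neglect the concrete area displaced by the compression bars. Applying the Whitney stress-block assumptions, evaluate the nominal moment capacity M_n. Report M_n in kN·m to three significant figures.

M_n ≈ 1010 kN·m

Assume both tension and compression steel yield.
Net tension couple steel: A_s − A'_s = 2920 mm².
a = (A_s − A'_s) f_y / (0.85 f'_c b) = 1211800/(0.85 × 32 × 295) = 151.02 mm.
c = a/β₁ = 151.02/0.821 = 183.95 mm; ε'_s = 0.003(c − d')/c = 0.0022 ≥ f_y/E_s = 0.0021, so compression steel does yield.
M_n = (A_s − A'_s) f_y (d − a/2) + A'_s f_y (d − d') = [1211800 × (665 − 75.51) + 485550 × (665 − 47)] × 10⁻⁶ = 714.34 + 300.07 = 1014.41 kN·m.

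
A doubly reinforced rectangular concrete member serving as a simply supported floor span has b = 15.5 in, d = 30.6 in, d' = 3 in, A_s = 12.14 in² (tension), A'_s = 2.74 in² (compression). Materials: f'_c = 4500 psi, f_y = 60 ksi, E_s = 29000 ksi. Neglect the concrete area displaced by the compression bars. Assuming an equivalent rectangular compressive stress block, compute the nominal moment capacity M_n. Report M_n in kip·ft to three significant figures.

Assume both steels yield.
a = (A_s − A'_s) f_y/(0.85 f'_c b) = (12.14 − 2.74) × 60/(0.85 × 4.5 × 15.5) = 9.513 in.
c = a/β₁ = 9.513/0.825 = 11.531 in; ε'_s = 0.003(c − d')/c = 0.0022 ≥ ε_y = 0.0021, so the compression steel yields.
M_n = (A_s − A'_s) f_y (d − a/2) + A'_s f_y (d − d') = 564 × (30.6 − 4.7565) + 164.4 × (30.6 − 3) = 14575.7 + 4537.4 = 19113.1 kip·in = 19113.1/12 = 1592.76 kip·ft.

M_n ≈ 1590 kip·ft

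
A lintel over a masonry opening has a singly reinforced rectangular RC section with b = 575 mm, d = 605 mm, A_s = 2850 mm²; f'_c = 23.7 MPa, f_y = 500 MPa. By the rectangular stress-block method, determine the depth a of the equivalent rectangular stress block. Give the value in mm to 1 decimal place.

a ≈ 123.0 mm

T = A_s f_y = 2850 × 500 = 1425000 N = 1425 kN.
Setting C = 0.85 f'_c a b equal to T: a = 1425000/(0.85 × 23.7 × 575) = 123.0 mm.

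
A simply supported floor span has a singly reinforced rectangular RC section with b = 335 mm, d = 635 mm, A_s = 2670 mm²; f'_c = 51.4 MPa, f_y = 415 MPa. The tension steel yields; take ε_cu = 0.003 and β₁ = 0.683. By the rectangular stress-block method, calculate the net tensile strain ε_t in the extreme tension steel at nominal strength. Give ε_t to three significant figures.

ε_t ≈ 0.0142

a = A_s f_y/(0.85 f'_c b) = 75.71 mm.
β₁ = 0.683, so c = a/β₁ = 75.71/0.683 = 110.85 mm.
From the linear strain diagram with ε_cu = 0.003: ε_t = 0.003 (d − c)/c = 0.003 × (635 − 110.85)/110.85 = 0.0142.
Since ε_t ≥ 0.005, the section is tension-controlled.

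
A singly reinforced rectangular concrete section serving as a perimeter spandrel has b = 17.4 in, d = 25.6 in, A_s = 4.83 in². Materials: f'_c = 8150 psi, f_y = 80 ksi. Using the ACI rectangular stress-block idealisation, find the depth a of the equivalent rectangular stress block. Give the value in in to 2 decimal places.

a ≈ 3.21 in

T = A_s f_y = 4.83 × 80 = 386.4 kips.
a = T/(0.85 f'_c b) = 386.4/(0.85 × 8.15 × 17.4) = 3.21 in.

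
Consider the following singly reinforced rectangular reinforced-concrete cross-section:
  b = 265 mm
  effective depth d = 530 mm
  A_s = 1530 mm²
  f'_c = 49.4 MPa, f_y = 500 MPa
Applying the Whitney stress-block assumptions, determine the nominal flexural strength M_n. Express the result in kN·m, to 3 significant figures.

T = A_s f_y = 1530 × 500 = 765000 N = 765 kN.
From C = T: a = T/(0.85 f'_c b) = 765000/(0.85 × 49.4 × 265) = 68.75 mm.
M_n = T(d − a/2) = 765 kN × (530 − 34.375) mm = 379.15 kN·m.

M_n ≈ 379 kN·m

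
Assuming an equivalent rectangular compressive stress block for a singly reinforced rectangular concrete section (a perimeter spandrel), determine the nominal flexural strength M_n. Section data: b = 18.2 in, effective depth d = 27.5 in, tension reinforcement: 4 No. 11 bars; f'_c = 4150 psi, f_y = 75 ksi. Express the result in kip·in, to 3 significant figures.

A_s = 4 × 1.56 = 6.24 in².
T = A_s f_y = 6.24 × 75 = 468 kips.
a = T/(0.85 f'_c b) = 468/(0.85 × 4.15 × 18.2) = 7.290 in.
M_n = T(d − a/2) = 468 × (27.5 − 3.645) = 11164.1 kip·in.

M_n ≈ 11200 kip·in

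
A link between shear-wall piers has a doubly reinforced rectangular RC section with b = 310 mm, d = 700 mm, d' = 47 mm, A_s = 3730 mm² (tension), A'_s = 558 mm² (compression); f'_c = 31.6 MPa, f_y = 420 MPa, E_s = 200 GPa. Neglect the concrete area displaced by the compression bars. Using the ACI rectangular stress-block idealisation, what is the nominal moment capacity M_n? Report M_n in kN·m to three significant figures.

M_n ≈ 979 kN·m

Assume both tension and compression steel yield.
Net tension couple steel: A_s − A'_s = 3172 mm².
a = (A_s − A'_s) f_y / (0.85 f'_c b) = 1332240/(0.85 × 31.6 × 310) = 160.00 mm.
c = a/β₁ = 160.00/0.824 = 194.17 mm; ε'_s = 0.003(c − d')/c = 0.0023 ≥ f_y/E_s = 0.0021, so compression steel does yield.
M_n = (A_s − A'_s) f_y (d − a/2) + A'_s f_y (d − d') = [1332240 × (700 − 80) + 234360 × (700 − 47)] × 10⁻⁶ = 825.99 + 153.04 = 979.03 kN·m.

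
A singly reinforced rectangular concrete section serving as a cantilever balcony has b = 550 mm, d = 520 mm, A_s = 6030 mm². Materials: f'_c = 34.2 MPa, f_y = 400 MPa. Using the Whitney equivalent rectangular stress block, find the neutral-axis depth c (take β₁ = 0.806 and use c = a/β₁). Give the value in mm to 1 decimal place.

T = A_s f_y = 6030 × 400 = 2412000 N = 2412 kN.
Setting C = 0.85 f'_c a b equal to T: a = 2412000/(0.85 × 34.2 × 550) = 150.858 mm.
With β₁ = 0.806, c = a/β₁ = 150.858/0.806 = 187.2 mm.

c ≈ 187.2 mm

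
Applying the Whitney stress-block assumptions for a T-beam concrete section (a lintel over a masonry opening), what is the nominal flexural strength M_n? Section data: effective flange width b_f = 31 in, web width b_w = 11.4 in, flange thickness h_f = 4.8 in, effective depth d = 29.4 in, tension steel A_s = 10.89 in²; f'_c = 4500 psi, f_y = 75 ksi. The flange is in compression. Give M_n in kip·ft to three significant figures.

M_n ≈ 1730 kip·ft

Tension: T = A_s f_y = 10.89 × 75 = 816.75 kips.
Try a within the flange: a = T/(0.85 f'_c b_f) = 816.75/(0.85 × 4.5 × 31) = 6.888 in.
a = 6.888 > h_f = 4.8 in: the block extends into the web. Split into flange-overhang and web parts.
C_f = 0.85 f'_c (b_f − b_w) h_f = 0.85 × 4.5 × (31 − 11.4) × 4.8 = 359.9 kips.
Remaining web compression depth: a_w = (T − C_f)/(0.85 f'_c b_w) = (816.75 − 359.9)/(0.85 × 4.5 × 11.4) = 10.477 in.
M_n = C_f(d − h_f/2) + (T − C_f)(d − a_w/2) = 359.9 × (29.4 − 2.4) + 456.85 × (29.4 − 5.2385) = 9717.3 + 11038.2 = 20755.5 kip·in.
M_n = 20755.5/12 = 1729.63 kip·ft.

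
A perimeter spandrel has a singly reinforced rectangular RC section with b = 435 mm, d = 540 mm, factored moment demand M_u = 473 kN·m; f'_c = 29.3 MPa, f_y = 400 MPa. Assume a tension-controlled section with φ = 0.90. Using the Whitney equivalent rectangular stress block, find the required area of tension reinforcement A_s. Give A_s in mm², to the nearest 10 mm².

A_s ≈ 2680 mm²

M_n = M_u/φ = 473/0.90 = 525.556 kN·m.
With M_n = 0.85 f'_c a b (d − a/2), solve the quadratic for a:
a = d − √(d² − 2M_n/(0.85 f'_c b)) = 540 − √(540² − 2 × 525.556×10⁶/(0.85 × 29.3 × 435)) = 98.89 mm.
A_s = 0.85 f'_c a b / f_y = 0.85 × 29.3 × 98.89 × 435 / 400 = 2678.4 mm².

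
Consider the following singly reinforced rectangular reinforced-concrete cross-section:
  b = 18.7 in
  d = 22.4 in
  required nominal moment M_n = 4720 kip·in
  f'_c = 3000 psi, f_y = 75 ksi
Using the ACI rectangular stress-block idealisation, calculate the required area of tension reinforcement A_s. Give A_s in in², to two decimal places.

From M_n = 0.85 f'_c a b (d − a/2):
a = d − √(d² − 2M_n/(0.85 f'_c b)) = 22.4 − √(22.4² − 2 × 4720/(0.85 × 3 × 18.7)) = 4.970 in.
A_s = 0.85 f'_c a b / f_y = 0.85 × 3 × 4.970 × 18.7 / 75 = 3.160 in².

A_s ≈ 3.16 in²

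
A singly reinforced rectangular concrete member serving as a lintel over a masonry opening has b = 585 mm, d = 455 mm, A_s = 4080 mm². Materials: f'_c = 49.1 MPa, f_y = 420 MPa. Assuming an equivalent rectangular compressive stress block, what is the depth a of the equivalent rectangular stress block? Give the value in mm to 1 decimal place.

a ≈ 70.2 mm

T = A_s f_y = 4080 × 420 = 1713600 N = 1713.6 kN.
Setting C = 0.85 f'_c a b equal to T: a = 1713600/(0.85 × 49.1 × 585) = 70.2 mm.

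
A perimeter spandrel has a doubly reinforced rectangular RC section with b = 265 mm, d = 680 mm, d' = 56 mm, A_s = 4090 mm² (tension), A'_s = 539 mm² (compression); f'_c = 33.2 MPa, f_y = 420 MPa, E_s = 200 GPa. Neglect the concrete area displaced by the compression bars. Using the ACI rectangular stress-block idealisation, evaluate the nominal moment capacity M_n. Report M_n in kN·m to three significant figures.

M_n ≈ 1010 kN·m

Assume both tension and compression steel yield.
Net tension couple steel: A_s − A'_s = 3551 mm².
a = (A_s − A'_s) f_y / (0.85 f'_c b) = 1491420/(0.85 × 33.2 × 265) = 199.43 mm.
c = a/β₁ = 199.43/0.813 = 245.30 mm; ε'_s = 0.003(c − d')/c = 0.0023 ≥ f_y/E_s = 0.0021, so compression steel does yield.
M_n = (A_s − A'_s) f_y (d − a/2) + A'_s f_y (d − d') = [1491420 × (680 − 99.715) + 226380 × (680 − 56)] × 10⁻⁶ = 865.45 + 141.26 = 1006.71 kN·m.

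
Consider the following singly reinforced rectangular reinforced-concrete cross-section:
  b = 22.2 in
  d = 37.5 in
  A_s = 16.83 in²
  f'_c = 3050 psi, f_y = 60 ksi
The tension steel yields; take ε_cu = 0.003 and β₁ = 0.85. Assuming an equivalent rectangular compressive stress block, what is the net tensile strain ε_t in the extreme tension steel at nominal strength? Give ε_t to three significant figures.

a = A_s f_y/(0.85 f'_c b) = 17.545 in.
β₁ = 0.85, so c = a/β₁ = 17.545/0.85 = 20.641 in.
From the linear strain diagram with ε_cu = 0.003: ε_t = 0.003 (d − c)/c = 0.003 × (37.5 − 20.641)/20.641 = 0.00245.
ε_t < 0.004 — the section is over-reinforced for flexure under ACI limits.

ε_t ≈ 0.00245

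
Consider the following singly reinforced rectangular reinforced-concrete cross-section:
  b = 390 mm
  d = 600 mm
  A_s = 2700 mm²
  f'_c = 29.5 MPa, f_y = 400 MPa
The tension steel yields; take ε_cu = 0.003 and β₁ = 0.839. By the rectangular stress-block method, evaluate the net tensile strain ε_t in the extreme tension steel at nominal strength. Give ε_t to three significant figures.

ε_t ≈ 0.0107

a = A_s f_y/(0.85 f'_c b) = 110.44 mm.
β₁ = 0.839, so c = a/β₁ = 110.44/0.839 = 131.63 mm.
From the linear strain diagram with ε_cu = 0.003: ε_t = 0.003 (d − c)/c = 0.003 × (600 − 131.63)/131.63 = 0.0107.
Since ε_t ≥ 0.005, the section is tension-controlled.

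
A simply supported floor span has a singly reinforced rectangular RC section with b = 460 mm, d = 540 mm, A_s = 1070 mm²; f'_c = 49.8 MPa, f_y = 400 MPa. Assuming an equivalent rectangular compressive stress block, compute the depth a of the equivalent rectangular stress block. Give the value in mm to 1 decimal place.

a ≈ 22.0 mm

T = A_s f_y = 1070 × 400 = 428000 N = 428 kN.
Setting C = 0.85 f'_c a b equal to T: a = 428000/(0.85 × 49.8 × 460) = 22.0 mm.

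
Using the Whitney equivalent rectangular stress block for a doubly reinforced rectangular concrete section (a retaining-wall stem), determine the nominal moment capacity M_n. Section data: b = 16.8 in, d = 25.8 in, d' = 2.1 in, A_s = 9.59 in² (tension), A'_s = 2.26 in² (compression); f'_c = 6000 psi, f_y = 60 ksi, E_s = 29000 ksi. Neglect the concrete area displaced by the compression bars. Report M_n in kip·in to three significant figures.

M_n ≈ 13400 kip·in

Assume both steels yield.
a = (A_s − A'_s) f_y/(0.85 f'_c b) = (9.59 − 2.26) × 60/(0.85 × 6 × 16.8) = 5.133 in.
c = a/β₁ = 5.133/0.75 = 6.844 in; ε'_s = 0.003(c − d')/c = 0.0021 ≥ ε_y = 0.0021, so the compression steel yields.
M_n = (A_s − A'_s) f_y (d − a/2) + A'_s f_y (d − d') = 439.8 × (25.8 − 2.5665) + 135.6 × (25.8 − 2.1) = 10218.1 + 3213.7 = 13431.8 kip·in.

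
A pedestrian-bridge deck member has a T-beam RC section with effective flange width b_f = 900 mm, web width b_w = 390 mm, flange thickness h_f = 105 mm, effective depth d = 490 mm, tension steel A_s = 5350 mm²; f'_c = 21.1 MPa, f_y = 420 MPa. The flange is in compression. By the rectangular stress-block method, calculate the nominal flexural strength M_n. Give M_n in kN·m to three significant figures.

Tension: T = A_s f_y = 5350 × 420 = 2247000 N.
Try a within the flange: a = T/(0.85 f'_c b_f) = 2247000/(0.85 × 21.1 × 900) = 139.21 mm.
a = 139.21 > h_f = 105 mm: the block extends into the web. Split into flange-overhang and web parts.
C_f = 0.85 f'_c (b_f − b_w) h_f = 0.85 × 21.1 × (900 − 390) × 105 = 960419 N.
Remaining web compression depth: a_w = (T − C_f)/(0.85 f'_c b_w) = (2247000 − 960419)/(0.85 × 21.1 × 390) = 183.94 mm.
M_n = C_f(d − h_f/2) + (T − C_f)(d − a_w/2) = 960419 × (490 − 52.5) + 1286581 × (490 − 91.97) = 420.18 + 512.10 = 932.28 × 10⁶ N·mm.
M_n = 932.28 kN·m.

M_n ≈ 932 kN·m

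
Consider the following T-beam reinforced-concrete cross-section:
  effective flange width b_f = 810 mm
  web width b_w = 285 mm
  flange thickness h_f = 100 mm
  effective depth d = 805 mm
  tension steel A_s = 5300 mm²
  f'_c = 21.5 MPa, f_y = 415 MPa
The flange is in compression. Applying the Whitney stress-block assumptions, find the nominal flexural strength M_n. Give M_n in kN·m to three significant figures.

M_n ≈ 1580 kN·m

Tension: T = A_s f_y = 5300 × 415 = 2199500 N.
Try a within the flange: a = T/(0.85 f'_c b_f) = 2199500/(0.85 × 21.5 × 810) = 148.59 mm.
a = 148.59 > h_f = 100 mm: the block extends into the web. Split into flange-overhang and web parts.
C_f = 0.85 f'_c (b_f − b_w) h_f = 0.85 × 21.5 × (810 − 285) × 100 = 959438 N.
Remaining web compression depth: a_w = (T − C_f)/(0.85 f'_c b_w) = (2199500 − 959438)/(0.85 × 21.5 × 285) = 238.09 mm.
M_n = C_f(d − h_f/2) + (T − C_f)(d − a_w/2) = 959438 × (805 − 50) + 1240062 × (805 − 119.045) = 724.38 + 850.63 = 1575.01 × 10⁶ N·mm.
M_n = 1575.01 kN·m.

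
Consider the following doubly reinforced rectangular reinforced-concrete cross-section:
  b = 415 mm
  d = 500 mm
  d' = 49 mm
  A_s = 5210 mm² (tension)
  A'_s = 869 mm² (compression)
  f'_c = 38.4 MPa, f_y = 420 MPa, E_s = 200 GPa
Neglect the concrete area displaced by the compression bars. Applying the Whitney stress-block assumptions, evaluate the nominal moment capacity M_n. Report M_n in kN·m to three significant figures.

Assume both tension and compression steel yield.
Net tension couple steel: A_s − A'_s = 4341 mm².
a = (A_s − A'_s) f_y / (0.85 f'_c b) = 1823220/(0.85 × 38.4 × 415) = 134.60 mm.
c = a/β₁ = 134.60/0.776 = 173.45 mm; ε'_s = 0.003(c − d')/c = 0.0022 ≥ f_y/E_s = 0.0021, so compression steel does yield.
M_n = (A_s − A'_s) f_y (d − a/2) + A'_s f_y (d − d') = [1823220 × (500 − 67.3) + 364980 × (500 − 49)] × 10⁻⁶ = 788.91 + 164.61 = 953.52 kN·m.

M_n ≈ 954 kN·m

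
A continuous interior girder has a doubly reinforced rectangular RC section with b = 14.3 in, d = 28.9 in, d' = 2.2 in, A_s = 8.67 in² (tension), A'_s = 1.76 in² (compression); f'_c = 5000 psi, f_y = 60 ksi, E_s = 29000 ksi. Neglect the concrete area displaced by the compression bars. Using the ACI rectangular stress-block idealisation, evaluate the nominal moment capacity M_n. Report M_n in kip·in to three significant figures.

M_n ≈ 13400 kip·in

Assume both steels yield.
a = (A_s − A'_s) f_y/(0.85 f'_c b) = (8.67 − 1.76) × 60/(0.85 × 5 × 14.3) = 6.822 in.
c = a/β₁ = 6.822/0.8 = 8.528 in; ε'_s = 0.003(c − d')/c = 0.0022 ≥ ε_y = 0.0021, so the compression steel yields.
M_n = (A_s − A'_s) f_y (d − a/2) + A'_s f_y (d − d') = 414.6 × (28.9 − 3.411) + 105.6 × (28.9 − 2.2) = 10567.7 + 2819.5 = 13387.2 kip·in.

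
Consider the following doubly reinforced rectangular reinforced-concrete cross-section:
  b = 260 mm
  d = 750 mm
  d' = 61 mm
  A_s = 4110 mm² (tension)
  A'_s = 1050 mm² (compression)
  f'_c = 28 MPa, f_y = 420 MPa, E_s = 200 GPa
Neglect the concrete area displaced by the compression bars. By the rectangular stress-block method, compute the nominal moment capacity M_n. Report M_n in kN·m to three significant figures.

M_n ≈ 1130 kN·m

Assume both tension and compression steel yield.
Net tension couple steel: A_s − A'_s = 3060 mm².
a = (A_s − A'_s) f_y / (0.85 f'_c b) = 1285200/(0.85 × 28 × 260) = 207.69 mm.
c = a/β₁ = 207.69/0.85 = 244.34 mm; ε'_s = 0.003(c − d')/c = 0.0023 ≥ f_y/E_s = 0.0021, so compression steel does yield.
M_n = (A_s − A'_s) f_y (d − a/2) + A'_s f_y (d − d') = [1285200 × (750 − 103.845) + 441000 × (750 − 61)] × 10⁻⁶ = 830.44 + 303.85 = 1134.29 kN·m.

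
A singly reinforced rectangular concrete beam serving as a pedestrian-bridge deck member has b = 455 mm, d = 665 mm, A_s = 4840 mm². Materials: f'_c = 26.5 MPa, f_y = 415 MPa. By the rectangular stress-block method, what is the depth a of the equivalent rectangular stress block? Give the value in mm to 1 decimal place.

T = A_s f_y = 4840 × 415 = 2008600 N = 2008.6 kN.
Setting C = 0.85 f'_c a b equal to T: a = 2008600/(0.85 × 26.5 × 455) = 196.0 mm.

a ≈ 196.0 mm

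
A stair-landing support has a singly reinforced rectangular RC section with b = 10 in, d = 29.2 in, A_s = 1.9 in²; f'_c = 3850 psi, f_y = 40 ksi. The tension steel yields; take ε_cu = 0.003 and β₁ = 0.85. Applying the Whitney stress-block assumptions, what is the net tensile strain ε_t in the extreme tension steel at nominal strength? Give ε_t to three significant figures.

a = A_s f_y/(0.85 f'_c b) = 2.322 in.
β₁ = 0.85, so c = a/β₁ = 2.322/0.85 = 2.732 in.
From the linear strain diagram with ε_cu = 0.003: ε_t = 0.003 (d − c)/c = 0.003 × (29.2 − 2.732)/2.732 = 0.0291.
Since ε_t ≥ 0.005, the section is tension-controlled.

ε_t ≈ 0.0291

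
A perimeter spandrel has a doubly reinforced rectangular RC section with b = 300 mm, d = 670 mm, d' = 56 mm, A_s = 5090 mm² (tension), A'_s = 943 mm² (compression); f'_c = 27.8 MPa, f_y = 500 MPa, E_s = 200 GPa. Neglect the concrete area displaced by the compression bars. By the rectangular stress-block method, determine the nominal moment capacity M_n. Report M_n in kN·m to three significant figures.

M_n ≈ 1380 kN·m

Assume both tension and compression steel yield.
Net tension couple steel: A_s − A'_s = 4147 mm².
a = (A_s − A'_s) f_y / (0.85 f'_c b) = 2073500/(0.85 × 27.8 × 300) = 292.50 mm.
c = a/β₁ = 292.50/0.85 = 344.12 mm; ε'_s = 0.003(c − d')/c = 0.0025 ≥ f_y/E_s = 0.0025, so compression steel does yield.
M_n = (A_s − A'_s) f_y (d − a/2) + A'_s f_y (d − d') = [2073500 × (670 − 146.25) + 471500 × (670 − 56)] × 10⁻⁶ = 1086.00 + 289.50 = 1375.50 kN·m.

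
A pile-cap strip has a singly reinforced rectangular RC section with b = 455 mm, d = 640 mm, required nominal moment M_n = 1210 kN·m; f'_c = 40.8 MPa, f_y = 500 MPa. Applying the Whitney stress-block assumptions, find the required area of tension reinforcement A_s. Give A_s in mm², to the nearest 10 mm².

With M_n = 0.85 f'_c a b (d − a/2), solve the quadratic for a:
a = d − √(d² − 2M_n/(0.85 f'_c b)) = 640 − √(640² − 2 × 1210×10⁶/(0.85 × 40.8 × 455)) = 133.80 mm.
A_s = 0.85 f'_c a b / f_y = 0.85 × 40.8 × 133.80 × 455 / 500 = 4222.6 mm².

A_s ≈ 4220 mm²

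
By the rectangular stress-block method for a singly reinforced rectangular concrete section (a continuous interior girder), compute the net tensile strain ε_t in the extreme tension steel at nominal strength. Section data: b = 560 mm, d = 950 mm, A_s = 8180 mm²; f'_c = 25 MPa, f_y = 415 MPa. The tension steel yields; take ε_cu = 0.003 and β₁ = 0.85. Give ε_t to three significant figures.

ε_t ≈ 0.00549

a = A_s f_y/(0.85 f'_c b) = 285.27 mm.
β₁ = 0.85, so c = a/β₁ = 285.27/0.85 = 335.61 mm.
From the linear strain diagram with ε_cu = 0.003: ε_t = 0.003 (d − c)/c = 0.003 × (950 − 335.61)/335.61 = 0.00549.
Since ε_t ≥ 0.005, the section is tension-controlled.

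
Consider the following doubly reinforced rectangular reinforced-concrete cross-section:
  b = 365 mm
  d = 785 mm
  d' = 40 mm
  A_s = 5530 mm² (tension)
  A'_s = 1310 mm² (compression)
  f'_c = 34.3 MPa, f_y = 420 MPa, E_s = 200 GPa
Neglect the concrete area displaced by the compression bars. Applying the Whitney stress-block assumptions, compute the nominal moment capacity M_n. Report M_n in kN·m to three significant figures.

Assume both tension and compression steel yield.
Net tension couple steel: A_s − A'_s = 4220 mm².
a = (A_s − A'_s) f_y / (0.85 f'_c b) = 1772400/(0.85 × 34.3 × 365) = 166.55 mm.
c = a/β₁ = 166.55/0.805 = 206.89 mm; ε'_s = 0.003(c − d')/c = 0.0024 ≥ f_y/E_s = 0.0021, so compression steel does yield.
M_n = (A_s − A'_s) f_y (d − a/2) + A'_s f_y (d − d') = [1772400 × (785 − 83.275) + 550200 × (785 − 40)] × 10⁻⁶ = 1243.74 + 409.90 = 1653.64 kN·m.

M_n ≈ 1650 kN·m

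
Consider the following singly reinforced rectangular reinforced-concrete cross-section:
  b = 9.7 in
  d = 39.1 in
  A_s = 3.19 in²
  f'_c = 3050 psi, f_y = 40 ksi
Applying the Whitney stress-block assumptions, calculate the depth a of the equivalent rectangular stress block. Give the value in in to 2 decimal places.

a ≈ 5.07 in

T = A_s f_y = 3.19 × 40 = 127.6 kips.
a = T/(0.85 f'_c b) = 127.6/(0.85 × 3.05 × 9.7) = 5.07 in.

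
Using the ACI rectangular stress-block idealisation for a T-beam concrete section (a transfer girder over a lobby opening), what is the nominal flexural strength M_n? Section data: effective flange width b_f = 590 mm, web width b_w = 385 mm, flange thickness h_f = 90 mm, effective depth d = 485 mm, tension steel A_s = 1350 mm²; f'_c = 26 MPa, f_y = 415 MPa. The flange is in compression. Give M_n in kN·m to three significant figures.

M_n ≈ 260 kN·m

Tension: T = A_s f_y = 1350 × 415 = 560250 N.
Try a within the flange: a = T/(0.85 f'_c b_f) = 560250/(0.85 × 26 × 590) = 42.97 mm.
Since a = 42.97 ≤ h_f = 90 mm, the stress block lies entirely in the flange; analyse as a rectangular beam of width b_f.
M_n = T(d − a/2) = 560250 × (485 − 21.485) = 259.68 × 10⁶ N·mm.
M_n = 259.68 kN·m.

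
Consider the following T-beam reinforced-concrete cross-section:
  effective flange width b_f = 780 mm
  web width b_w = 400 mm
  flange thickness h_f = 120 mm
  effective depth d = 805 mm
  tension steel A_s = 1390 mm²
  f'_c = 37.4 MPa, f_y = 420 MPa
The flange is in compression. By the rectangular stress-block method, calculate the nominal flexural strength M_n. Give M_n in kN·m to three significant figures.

M_n ≈ 463 kN·m

Tension: T = A_s f_y = 1390 × 420 = 583800 N.
Try a within the flange: a = T/(0.85 f'_c b_f) = 583800/(0.85 × 37.4 × 780) = 23.54 mm.
Since a = 23.54 ≤ h_f = 120 mm, the stress block lies entirely in the flange; analyse as a rectangular beam of width b_f.
M_n = T(d − a/2) = 583800 × (805 − 11.77) = 463.09 × 10⁶ N·mm.
M_n = 463.09 kN·m.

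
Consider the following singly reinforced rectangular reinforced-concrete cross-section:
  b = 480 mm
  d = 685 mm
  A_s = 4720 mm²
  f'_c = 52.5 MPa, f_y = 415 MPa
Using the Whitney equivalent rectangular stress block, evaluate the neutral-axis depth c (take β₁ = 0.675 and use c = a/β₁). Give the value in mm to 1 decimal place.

T = A_s f_y = 4720 × 415 = 1958800 N = 1958.8 kN.
Setting C = 0.85 f'_c a b equal to T: a = 1958800/(0.85 × 52.5 × 480) = 91.447 mm.
With β₁ = 0.675, c = a/β₁ = 91.447/0.675 = 135.5 mm.

c ≈ 135.5 mm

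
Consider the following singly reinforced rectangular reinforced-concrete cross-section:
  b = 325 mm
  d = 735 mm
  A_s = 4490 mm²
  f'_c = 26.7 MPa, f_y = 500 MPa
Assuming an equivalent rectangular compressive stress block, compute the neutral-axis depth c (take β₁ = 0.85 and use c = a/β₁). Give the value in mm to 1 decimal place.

T = A_s f_y = 4490 × 500 = 2245000 N = 2245 kN.
Setting C = 0.85 f'_c a b equal to T: a = 2245000/(0.85 × 26.7 × 325) = 304.371 mm.
With β₁ = 0.85, c = a/β₁ = 304.371/0.85 = 358.1 mm.

c ≈ 358.1 mm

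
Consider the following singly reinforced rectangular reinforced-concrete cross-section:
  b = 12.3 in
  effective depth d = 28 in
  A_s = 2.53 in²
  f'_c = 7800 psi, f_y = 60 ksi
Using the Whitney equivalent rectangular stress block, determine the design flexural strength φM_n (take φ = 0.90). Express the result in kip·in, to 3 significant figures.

T = A_s f_y = 2.53 × 60 = 151.8 kips.
a = T/(0.85 f'_c b) = 151.8/(0.85 × 7.8 × 12.3) = 1.861 in.
M_n = T(d − a/2) = 151.8 × (28 − 0.9305) = 4109.2 kip·in.
φM_n = 0.90 × 4109.2 = 3698.3 kip·in.

φM_n ≈ 3700 kip·in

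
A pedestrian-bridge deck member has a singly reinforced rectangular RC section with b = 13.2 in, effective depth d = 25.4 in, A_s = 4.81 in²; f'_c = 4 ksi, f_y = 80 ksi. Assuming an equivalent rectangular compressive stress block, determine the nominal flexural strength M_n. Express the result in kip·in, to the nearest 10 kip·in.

M_n ≈ 8120 kip·in

T = A_s f_y = 4.81 × 80 = 384.8 kips.
a = T/(0.85 f'_c b) = 384.8/(0.85 × 4 × 13.2) = 8.574 in.
M_n = T(d − a/2) = 384.8 × (25.4 − 4.287) = 8124.3 kip·in.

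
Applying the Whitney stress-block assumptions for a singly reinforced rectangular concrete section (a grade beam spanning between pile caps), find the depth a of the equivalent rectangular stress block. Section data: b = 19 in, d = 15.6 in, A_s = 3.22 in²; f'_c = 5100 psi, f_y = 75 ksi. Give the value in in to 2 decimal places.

a ≈ 2.93 in

T = A_s f_y = 3.22 × 75 = 241.5 kips.
a = T/(0.85 f'_c b) = 241.5/(0.85 × 5.1 × 19) = 2.93 in.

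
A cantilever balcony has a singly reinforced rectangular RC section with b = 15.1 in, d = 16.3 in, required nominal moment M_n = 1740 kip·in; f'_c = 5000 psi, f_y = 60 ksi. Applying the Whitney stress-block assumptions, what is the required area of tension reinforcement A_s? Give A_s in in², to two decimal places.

From M_n = 0.85 f'_c a b (d − a/2):
a = d − √(d² − 2M_n/(0.85 f'_c b)) = 16.3 − √(16.3² − 2 × 1740/(0.85 × 5 × 15.1)) = 1.758 in.
A_s = 0.85 f'_c a b / f_y = 0.85 × 5 × 1.758 × 15.1 / 60 = 1.880 in².

A_s ≈ 1.88 in²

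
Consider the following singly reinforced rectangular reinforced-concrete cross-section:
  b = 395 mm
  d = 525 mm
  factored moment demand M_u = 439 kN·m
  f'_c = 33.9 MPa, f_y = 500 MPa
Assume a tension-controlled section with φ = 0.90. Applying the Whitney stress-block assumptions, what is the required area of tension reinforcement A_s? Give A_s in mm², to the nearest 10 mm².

A_s ≈ 2030 mm²

M_n = M_u/φ = 439/0.90 = 487.778 kN·m.
With M_n = 0.85 f'_c a b (d − a/2), solve the quadratic for a:
a = d − √(d² − 2M_n/(0.85 f'_c b)) = 525 − √(525² − 2 × 487.778×10⁶/(0.85 × 33.9 × 395)) = 89.21 mm.
A_s = 0.85 f'_c a b / f_y = 0.85 × 33.9 × 89.21 × 395 / 500 = 2030.8 mm².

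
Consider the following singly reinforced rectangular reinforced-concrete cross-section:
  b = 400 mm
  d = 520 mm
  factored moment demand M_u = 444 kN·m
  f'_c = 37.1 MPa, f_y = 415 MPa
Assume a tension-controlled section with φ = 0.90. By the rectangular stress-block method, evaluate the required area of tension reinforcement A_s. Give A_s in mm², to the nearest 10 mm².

M_n = M_u/φ = 444/0.90 = 493.333 kN·m.
With M_n = 0.85 f'_c a b (d − a/2), solve the quadratic for a:
a = d − √(d² − 2M_n/(0.85 f'_c b)) = 520 − √(520² − 2 × 493.333×10⁶/(0.85 × 37.1 × 400)) = 81.62 mm.
A_s = 0.85 f'_c a b / f_y = 0.85 × 37.1 × 81.62 × 400 / 415 = 2480.9 mm².

A_s ≈ 2480 mm²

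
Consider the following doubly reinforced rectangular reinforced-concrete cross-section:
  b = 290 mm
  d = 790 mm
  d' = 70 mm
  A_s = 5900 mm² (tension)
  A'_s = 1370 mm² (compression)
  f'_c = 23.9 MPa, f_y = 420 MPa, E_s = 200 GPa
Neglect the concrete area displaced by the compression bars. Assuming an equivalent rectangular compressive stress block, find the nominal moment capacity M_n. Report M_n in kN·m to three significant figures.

M_n ≈ 1610 kN·m

Assume both tension and compression steel yield.
Net tension couple steel: A_s − A'_s = 4530 mm².
a = (A_s − A'_s) f_y / (0.85 f'_c b) = 1902600/(0.85 × 23.9 × 290) = 322.95 mm.
c = a/β₁ = 322.95/0.85 = 379.94 mm; ε'_s = 0.003(c − d')/c = 0.0024 ≥ f_y/E_s = 0.0021, so compression steel does yield.
M_n = (A_s − A'_s) f_y (d − a/2) + A'_s f_y (d − d') = [1902600 × (790 − 161.475) + 575400 × (790 − 70)] × 10⁻⁶ = 1195.83 + 414.29 = 1610.12 kN·m.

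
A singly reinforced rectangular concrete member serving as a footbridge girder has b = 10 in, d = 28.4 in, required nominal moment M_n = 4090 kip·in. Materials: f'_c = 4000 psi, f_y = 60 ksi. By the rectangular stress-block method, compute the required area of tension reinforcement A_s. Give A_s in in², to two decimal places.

From M_n = 0.85 f'_c a b (d − a/2):
a = d − √(d² − 2M_n/(0.85 f'_c b)) = 28.4 − √(28.4² − 2 × 4090/(0.85 × 4 × 10)) = 4.610 in.
A_s = 0.85 f'_c a b / f_y = 0.85 × 4 × 4.610 × 10 / 60 = 2.612 in².

A_s ≈ 2.61 in²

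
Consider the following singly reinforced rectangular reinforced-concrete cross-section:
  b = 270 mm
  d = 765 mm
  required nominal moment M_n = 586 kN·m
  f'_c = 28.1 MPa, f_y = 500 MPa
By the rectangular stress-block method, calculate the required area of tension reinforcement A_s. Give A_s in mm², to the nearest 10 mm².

A_s ≈ 1670 mm²

With M_n = 0.85 f'_c a b (d − a/2), solve the quadratic for a:
a = d − √(d² − 2M_n/(0.85 f'_c b)) = 765 − √(765² − 2 × 586×10⁶/(0.85 × 28.1 × 270)) = 129.79 mm.
A_s = 0.85 f'_c a b / f_y = 0.85 × 28.1 × 129.79 × 270 / 500 = 1674.0 mm².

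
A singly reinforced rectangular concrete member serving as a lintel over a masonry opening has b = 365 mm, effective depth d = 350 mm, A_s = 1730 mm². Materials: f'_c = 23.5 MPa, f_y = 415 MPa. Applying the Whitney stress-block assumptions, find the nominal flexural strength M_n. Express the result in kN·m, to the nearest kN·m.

T = A_s f_y = 1730 × 415 = 717950 N = 717.95 kN.
From C = T: a = T/(0.85 f'_c b) = 717950/(0.85 × 23.5 × 365) = 98.47 mm.
M_n = T(d − a/2) = 717.95 kN × (350 − 49.235) mm = 215.93 kN·m.

M_n ≈ 216 kN·m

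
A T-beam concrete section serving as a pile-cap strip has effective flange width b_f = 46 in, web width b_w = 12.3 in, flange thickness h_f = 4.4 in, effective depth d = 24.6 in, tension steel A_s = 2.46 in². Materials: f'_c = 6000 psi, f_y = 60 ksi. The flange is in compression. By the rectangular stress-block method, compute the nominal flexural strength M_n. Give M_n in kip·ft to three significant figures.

M_n ≈ 299 kip·ft

Tension: T = A_s f_y = 2.46 × 60 = 147.6 kips.
Try a within the flange: a = T/(0.85 f'_c b_f) = 147.6/(0.85 × 6 × 46) = 0.629 in.
Since a = 0.629 ≤ h_f = 4.4 in, the stress block lies entirely in the flange; analyse as a rectangular beam of width b_f.
M_n = T(d − a/2) = 147.6 × (24.6 − 0.3145) = 3584.5 kip·in.
M_n = 3584.5/12 = 298.71 kip·ft.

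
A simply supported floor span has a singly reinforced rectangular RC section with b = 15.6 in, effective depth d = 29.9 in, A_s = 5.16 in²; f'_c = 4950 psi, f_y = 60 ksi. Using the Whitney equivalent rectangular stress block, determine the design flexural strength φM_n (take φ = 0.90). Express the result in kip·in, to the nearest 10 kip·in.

φM_n ≈ 7670 kip·in

T = A_s f_y = 5.16 × 60 = 309.6 kips.
a = T/(0.85 f'_c b) = 309.6/(0.85 × 4.95 × 15.6) = 4.717 in.
M_n = T(d − a/2) = 309.6 × (29.9 − 2.3585) = 8526.8 kip·in.
φM_n = 0.90 × 8526.8 = 7674.1 kip·in.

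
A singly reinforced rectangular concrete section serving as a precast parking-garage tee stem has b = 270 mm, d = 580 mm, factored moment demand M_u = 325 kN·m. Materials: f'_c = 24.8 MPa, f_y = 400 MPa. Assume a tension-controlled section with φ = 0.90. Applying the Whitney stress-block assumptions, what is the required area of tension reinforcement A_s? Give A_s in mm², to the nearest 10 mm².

A_s ≈ 1740 mm²

M_n = M_u/φ = 325/0.90 = 361.111 kN·m.
With M_n = 0.85 f'_c a b (d − a/2), solve the quadratic for a:
a = d − √(d² − 2M_n/(0.85 f'_c b)) = 580 − √(580² − 2 × 361.111×10⁶/(0.85 × 24.8 × 270)) = 122.28 mm.
A_s = 0.85 f'_c a b / f_y = 0.85 × 24.8 × 122.28 × 270 / 400 = 1739.9 mm².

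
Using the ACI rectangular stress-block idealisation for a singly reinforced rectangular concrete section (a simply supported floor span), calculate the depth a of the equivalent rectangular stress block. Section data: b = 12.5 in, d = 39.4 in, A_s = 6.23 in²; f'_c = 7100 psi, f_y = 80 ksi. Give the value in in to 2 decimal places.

a ≈ 6.61 in

T = A_s f_y = 6.23 × 80 = 498.4 kips.
a = T/(0.85 f'_c b) = 498.4/(0.85 × 7.1 × 12.5) = 6.61 in.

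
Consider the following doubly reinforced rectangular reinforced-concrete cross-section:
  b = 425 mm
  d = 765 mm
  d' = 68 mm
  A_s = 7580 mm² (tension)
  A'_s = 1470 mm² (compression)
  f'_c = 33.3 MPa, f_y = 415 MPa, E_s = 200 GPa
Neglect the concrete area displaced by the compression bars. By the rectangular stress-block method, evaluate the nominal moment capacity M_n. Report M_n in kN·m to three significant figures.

Assume both tension and compression steel yield.
Net tension couple steel: A_s − A'_s = 6110 mm².
a = (A_s − A'_s) f_y / (0.85 f'_c b) = 2535650/(0.85 × 33.3 × 425) = 210.78 mm.
c = a/β₁ = 210.78/0.812 = 259.58 mm; ε'_s = 0.003(c − d')/c = 0.0022 ≥ f_y/E_s = 0.0021, so compression steel does yield.
M_n = (A_s − A'_s) f_y (d − a/2) + A'_s f_y (d − d') = [2535650 × (765 − 105.39) + 610050 × (765 − 68)] × 10⁻⁶ = 1672.54 + 425.20 = 2097.74 kN·m.

M_n ≈ 2100 kN·m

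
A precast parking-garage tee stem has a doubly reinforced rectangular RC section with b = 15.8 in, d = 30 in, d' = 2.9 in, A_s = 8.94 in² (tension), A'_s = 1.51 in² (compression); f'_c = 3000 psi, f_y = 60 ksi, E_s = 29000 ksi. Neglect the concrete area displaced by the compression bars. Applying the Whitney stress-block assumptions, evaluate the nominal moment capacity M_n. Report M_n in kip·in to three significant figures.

Assume both steels yield.
a = (A_s − A'_s) f_y/(0.85 f'_c b) = (8.94 − 1.51) × 60/(0.85 × 3 × 15.8) = 11.065 in.
c = a/β₁ = 11.065/0.85 = 13.018 in; ε'_s = 0.003(c − d')/c = 0.0023 ≥ ε_y = 0.0021, so the compression steel yields.
M_n = (A_s − A'_s) f_y (d − a/2) + A'_s f_y (d − d') = 445.8 × (30 − 5.5325) + 90.6 × (30 − 2.9) = 10907.6 + 2455.3 = 13362.9 kip·in.

M_n ≈ 13400 kip·in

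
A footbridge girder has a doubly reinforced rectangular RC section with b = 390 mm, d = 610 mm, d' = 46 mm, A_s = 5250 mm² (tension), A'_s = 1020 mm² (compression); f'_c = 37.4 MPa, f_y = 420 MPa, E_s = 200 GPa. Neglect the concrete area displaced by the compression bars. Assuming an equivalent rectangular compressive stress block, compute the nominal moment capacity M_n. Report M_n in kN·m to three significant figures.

Assume both tension and compression steel yield.
Net tension couple steel: A_s − A'_s = 4230 mm².
a = (A_s − A'_s) f_y / (0.85 f'_c b) = 1776600/(0.85 × 37.4 × 390) = 143.30 mm.
c = a/β₁ = 143.30/0.783 = 183.01 mm; ε'_s = 0.003(c − d')/c = 0.0022 ≥ f_y/E_s = 0.0021, so compression steel does yield.
M_n = (A_s − A'_s) f_y (d − a/2) + A'_s f_y (d − d') = [1776600 × (610 − 71.65) + 428400 × (610 − 46)] × 10⁻⁶ = 956.43 + 241.62 = 1198.05 kN·m.

M_n ≈ 1200 kN·m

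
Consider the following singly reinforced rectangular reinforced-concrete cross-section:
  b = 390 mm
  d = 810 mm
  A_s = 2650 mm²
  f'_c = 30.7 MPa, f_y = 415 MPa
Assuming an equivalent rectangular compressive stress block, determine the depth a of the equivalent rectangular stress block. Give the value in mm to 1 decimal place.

T = A_s f_y = 2650 × 415 = 1099750 N = 1099.75 kN.
Setting C = 0.85 f'_c a b equal to T: a = 1099750/(0.85 × 30.7 × 390) = 108.1 mm.

a ≈ 108.1 mm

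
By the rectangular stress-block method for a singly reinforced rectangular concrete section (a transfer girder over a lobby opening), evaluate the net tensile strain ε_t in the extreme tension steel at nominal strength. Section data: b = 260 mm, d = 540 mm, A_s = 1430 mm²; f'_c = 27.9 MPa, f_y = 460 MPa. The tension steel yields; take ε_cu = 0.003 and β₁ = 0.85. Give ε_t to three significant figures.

ε_t ≈ 0.00991

a = A_s f_y/(0.85 f'_c b) = 106.68 mm.
β₁ = 0.85, so c = a/β₁ = 106.68/0.85 = 125.51 mm.
From the linear strain diagram with ε_cu = 0.003: ε_t = 0.003 (d − c)/c = 0.003 × (540 − 125.51)/125.51 = 0.00991.
Since ε_t ≥ 0.005, the section is tension-controlled.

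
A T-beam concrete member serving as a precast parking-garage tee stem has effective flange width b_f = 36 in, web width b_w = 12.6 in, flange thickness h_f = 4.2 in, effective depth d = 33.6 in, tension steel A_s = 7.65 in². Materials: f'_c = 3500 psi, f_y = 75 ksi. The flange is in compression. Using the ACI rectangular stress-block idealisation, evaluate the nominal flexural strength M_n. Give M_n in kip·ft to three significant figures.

Tension: T = A_s f_y = 7.65 × 75 = 573.75 kips.
Try a within the flange: a = T/(0.85 f'_c b_f) = 573.75/(0.85 × 3.5 × 36) = 5.357 in.
a = 5.357 > h_f = 4.2 in: the block extends into the web. Split into flange-overhang and web parts.
C_f = 0.85 f'_c (b_f − b_w) h_f = 0.85 × 3.5 × (36 − 12.6) × 4.2 = 292.4 kips.
Remaining web compression depth: a_w = (T − C_f)/(0.85 f'_c b_w) = (573.75 − 292.4)/(0.85 × 3.5 × 12.6) = 7.506 in.
M_n = C_f(d − h_f/2) + (T − C_f)(d − a_w/2) = 292.4 × (33.6 − 2.1) + 281.35 × (33.6 − 3.753) = 9210.6 + 8397.5 = 17608.1 kip·in.
M_n = 17608.1/12 = 1467.34 kip·ft.

M_n ≈ 1470 kip·ft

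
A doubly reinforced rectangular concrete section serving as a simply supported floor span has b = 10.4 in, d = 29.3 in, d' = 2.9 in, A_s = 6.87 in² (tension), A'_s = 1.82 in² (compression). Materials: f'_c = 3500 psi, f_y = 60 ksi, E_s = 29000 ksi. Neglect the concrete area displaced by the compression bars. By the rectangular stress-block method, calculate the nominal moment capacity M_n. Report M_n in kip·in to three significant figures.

M_n ≈ 10300 kip·in

Assume both steels yield.
a = (A_s − A'_s) f_y/(0.85 f'_c b) = (6.87 − 1.82) × 60/(0.85 × 3.5 × 10.4) = 9.793 in.
c = a/β₁ = 9.793/0.85 = 11.521 in; ε'_s = 0.003(c − d')/c = 0.0022 ≥ ε_y = 0.0021, so the compression steel yields.
M_n = (A_s − A'_s) f_y (d − a/2) + A'_s f_y (d − d') = 303 × (29.3 − 4.8965) + 109.2 × (29.3 − 2.9) = 7394.3 + 2882.9 = 10277.2 kip·in.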